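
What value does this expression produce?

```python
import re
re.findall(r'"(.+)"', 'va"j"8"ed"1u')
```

Scanning left to right: at [2:10] match '"j"8"ed"', group 1 = 'j"8"ed'.
One capturing group, so `findall` returns just the captured substring from the one match — 1 in all.

['j"8"ed']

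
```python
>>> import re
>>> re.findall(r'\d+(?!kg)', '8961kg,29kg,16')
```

['896', '2', '16']

The negative lookaround is zero-width — it rules out positions where the adjacent text would match, without consuming anything.
Walking the string: at [0:3] → '896'; at [7:8] → '2'; at [12:14] → '16'.
`findall` yields the raw match text (3 of them) because the pattern has no groups.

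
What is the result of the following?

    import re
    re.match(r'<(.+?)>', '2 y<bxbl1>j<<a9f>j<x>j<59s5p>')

None

With `match`, the pattern is implicitly anchored at the beginning.
Here position 0 doesn't satisfy it, so the call returns None.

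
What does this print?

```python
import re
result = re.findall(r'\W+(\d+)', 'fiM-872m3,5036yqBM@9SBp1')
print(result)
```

['872', '5036', '9']

Pattern: one or more of a non-word character; then one or more of a digit (captured).
Scanning left to right: at [3:7] match '-872', group 1 = '872'; at [9:14] match ',5036', group 1 = '5036'; at [18:20] match '@9', group 1 = '9'.
One capturing group, so `findall` returns just the captured substring from each match — 3 in all.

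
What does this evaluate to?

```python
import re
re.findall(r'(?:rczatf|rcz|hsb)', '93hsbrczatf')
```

Alternation tries branches left to right and keeps the first one that lets the overall match succeed at that position.
Scanning left to right: at [2:5] → 'hsb'; at [5:11] → 'rczatf'.
With no groups in the pattern, `findall` gives back each whole match — 2 here.

['hsb', 'rczatf']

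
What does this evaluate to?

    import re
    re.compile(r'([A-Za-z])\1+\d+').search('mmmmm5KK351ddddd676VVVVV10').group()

'mmmmm5'

A backreference is literal: `\1` must see the identical characters the first group matched.
Unlike `match`, `search` isn't anchored — it looks for the pattern anywhere in the string.
The match spans [0:6] → 'mmmmm5'.
Captured: group 1 = 'm'.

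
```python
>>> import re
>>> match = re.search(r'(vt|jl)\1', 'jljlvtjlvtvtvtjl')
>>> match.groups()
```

`\1` is not a pattern — it's the concrete string captured by group 1, re-applied verbatim.
`re.search` scans for the first position where the pattern succeeds.
The match spans [0:4] → 'jljl'.
Captured: group 1 = 'jl'.

('jl',)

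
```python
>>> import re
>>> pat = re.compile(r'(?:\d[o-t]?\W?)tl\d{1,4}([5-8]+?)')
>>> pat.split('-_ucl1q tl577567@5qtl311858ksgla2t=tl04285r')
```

['-_ucl', '6', '7@', '5', '8ksgla', '5', 'r']

Pattern: a digit, then optionally a character in [o-t], then optionally a non-word character (non-capturing group); then the literal 'tl', then 1 to 4 of a digit; then one or more of a character in [5-8] (lazy) (captured).
A `+?`/`*?`/`{m,n}?` starts at its minimum and grows only as far as needed for what follows to match.
Matches to split on: at [5:15] → '1q tl57756'; at [17:26] → '5qtl31185'; at [32:42] → '2t=tl04285'.
With a capturing group present, the delimiter's captured portion is kept in the result list.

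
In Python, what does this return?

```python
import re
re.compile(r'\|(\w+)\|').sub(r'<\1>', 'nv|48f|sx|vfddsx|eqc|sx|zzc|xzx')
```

The replacement refers to a captured group, so each match is rewritten using its own captured text.

'nv<48f>sx<vfddsx>eqc<sx>zzc|xzx'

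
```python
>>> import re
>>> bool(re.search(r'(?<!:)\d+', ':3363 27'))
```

True

Because the assertion is negative and zero-width, positions next to the forbidden text are skipped.
Unlike `match`, `search` isn't anchored — it looks for the pattern anywhere in the string.
The match spans [2:5] → '363'.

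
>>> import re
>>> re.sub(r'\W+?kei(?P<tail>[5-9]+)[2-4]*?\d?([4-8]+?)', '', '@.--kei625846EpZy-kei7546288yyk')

The pattern matches one or more of a non-word character (lazy), then the literal 'kei'; then one or more of a character in [5-9] (captured as 'tail'); then zero or more of a character in [2-4] (lazy), then optionally a digit; then one or more of a character in [4-8] (lazy) (captured).
Every occurrence is swapped for ''.

'846EpZy288yyk'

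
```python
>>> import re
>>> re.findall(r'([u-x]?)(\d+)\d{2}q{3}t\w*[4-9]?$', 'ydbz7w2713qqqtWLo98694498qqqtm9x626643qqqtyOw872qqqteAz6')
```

[('w', '27')]

This matches optionally a character in [u-x] (captured); then one or more of a digit (captured); then exactly 2 of a digit, then exactly 3 of the literal 'q', then the literal 't'; then zero or more of a word character, then optionally a character in [4-9]; then anchored at the end.
Scanning left to right: at [5:56] match 'w2713qqqtWLo98694498qqqtm9x626643qqqtyOw872qqqteAz6', groups = ('w', '27').
Multiple groups make `findall` return tuples — one 2-tuple for the one match.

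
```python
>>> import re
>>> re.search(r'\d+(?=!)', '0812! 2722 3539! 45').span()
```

The positive lookaround only admits positions where the adjacent text matches; those characters stay outside the span.
`re.search` scans for the first position where the pattern succeeds.
The match spans [0:4] → '0812'.

(0, 4)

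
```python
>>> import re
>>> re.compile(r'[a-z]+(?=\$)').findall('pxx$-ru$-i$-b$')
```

The `(?=…)`/`(?<=…)` assertion just peeks at neighbouring text; it doesn't advance the match position.
Walking the string: at [0:3] → 'pxx'; at [5:7] → 'ru'; at [9:10] → 'i'; at [12:13] → 'b'.
`findall` yields the raw match text (4 of them) because the pattern has no groups.

['pxx', 'ru', 'i', 'b']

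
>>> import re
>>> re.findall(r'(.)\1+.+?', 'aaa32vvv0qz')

`\1` has to match the exact text group 1 already captured.
Walking the string: at [0:4] match 'aaa3', group 1 = 'a'; at [5:9] match 'vvv0', group 1 = 'v'.
`findall` collects group 1 from each match (2 total).

['a', 'v']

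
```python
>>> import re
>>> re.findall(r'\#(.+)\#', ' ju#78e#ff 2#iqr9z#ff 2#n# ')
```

Matches: at [3:26] match '#78e#ff 2#iqr9z#ff 2#n#', group 1 = '78e#ff 2#iqr9z#ff 2#n'.
`findall` collects group 1 from the one match (1 total).

['78e#ff 2#iqr9z#ff 2#n']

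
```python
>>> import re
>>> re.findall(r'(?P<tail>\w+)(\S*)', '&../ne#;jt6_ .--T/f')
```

This matches one or more of a word character (captured as 'tail'); then zero or more of a non-whitespace character (captured).
2 groups means each result is a tuple of 2 captured strings — 2 here.

[('ne', '#;jt6_'), ('T', '/f')]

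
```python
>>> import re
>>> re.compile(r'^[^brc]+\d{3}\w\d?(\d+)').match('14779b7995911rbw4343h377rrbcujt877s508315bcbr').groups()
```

('995911',)

The match spans [0:13] → '14779b7995911'.
Captured: group 1 = '995911'.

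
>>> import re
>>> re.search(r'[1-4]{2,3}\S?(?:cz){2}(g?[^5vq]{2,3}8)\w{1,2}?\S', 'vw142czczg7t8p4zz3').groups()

('g7t8',)

This matches 2 to 3 of a character in [1-4], then optionally a non-whitespace character, then the literal 'cz' repeated 2 times; then optionally the literal 'g', then 2 to 3 of any character except [5vq], then the literal '8' (captured); then 1 to 2 of a word character (lazy), then a non-whitespace character.
The `?` after the quantifier makes it lazy — it takes as little as possible before letting the rest of the pattern try.
Unlike `match`, `search` isn't anchored — it looks for the pattern anywhere in the string.
The match spans [2:15] → '142czczg7t8p4'.
Captured: group 1 = 'g7t8'.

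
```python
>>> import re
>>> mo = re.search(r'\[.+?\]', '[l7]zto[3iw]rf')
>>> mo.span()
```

With the lazy modifier that quantifier settles for the fewest repetitions that let the rest of the pattern succeed (the atoms after it are unaffected and can still be greedy).
The match spans [0:4] → '[l7]'.

(0, 4)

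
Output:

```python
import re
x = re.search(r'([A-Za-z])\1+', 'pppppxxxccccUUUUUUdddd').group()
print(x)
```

After group 1 captures some text, `\1` only succeeds where that same text appears again.
The match spans [0:5] → 'ppppp'.

ppppp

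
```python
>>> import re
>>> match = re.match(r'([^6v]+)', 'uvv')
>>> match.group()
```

'u'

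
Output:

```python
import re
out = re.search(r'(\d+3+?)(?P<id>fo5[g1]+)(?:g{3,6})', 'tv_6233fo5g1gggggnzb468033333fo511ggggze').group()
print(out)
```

The match spans [3:17] → '6233fo5g1ggggg'.

6233fo5g1ggggg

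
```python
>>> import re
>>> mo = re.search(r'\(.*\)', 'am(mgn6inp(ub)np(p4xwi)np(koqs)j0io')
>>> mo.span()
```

(2, 31)

Unlike `match`, `search` isn't anchored — it looks for the pattern anywhere in the string.
The match spans [2:31] → '(mgn6inp(ub)np(p4xwi)np(koqs)'.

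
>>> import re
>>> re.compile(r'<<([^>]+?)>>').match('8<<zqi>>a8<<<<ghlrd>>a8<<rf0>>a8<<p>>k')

`match` is anchored at position 0; if the pattern doesn't fit there, it returns None.
Here the pattern fails at index 0, so the call returns None.

None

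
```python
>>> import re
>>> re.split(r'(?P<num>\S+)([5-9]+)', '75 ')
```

['', '7', '5', ' ']

Pattern: one or more of a non-whitespace character (captured as 'num'); then one or more of a character in [5-9] (captured).
Matches to split on: at [0:2] → '75'.
Because the pattern has a capturing group, `split` also inserts each captured text between the pieces.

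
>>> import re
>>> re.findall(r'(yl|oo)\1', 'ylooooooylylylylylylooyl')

The backreference `\1` re-matches whatever the first group consumed, character for character.
Walking the string: at [2:6] match 'oooo', group 1 = 'oo'; at [8:12] match 'ylyl', group 1 = 'yl'; at [12:16] match 'ylyl', group 1 = 'yl'; at [16:20] match 'ylyl', group 1 = 'yl'.
One capturing group, so `findall` returns just the captured substring from each match — 4 in all.

['oo', 'yl', 'yl', 'yl']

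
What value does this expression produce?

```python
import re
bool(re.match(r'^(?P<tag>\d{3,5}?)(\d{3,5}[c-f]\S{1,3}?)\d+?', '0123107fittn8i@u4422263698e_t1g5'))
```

`match` is anchored at position 0; if the pattern doesn't fit there, it returns None.
Here the pattern fails at index 0, so the call returns None, and `bool(None)` is False.

False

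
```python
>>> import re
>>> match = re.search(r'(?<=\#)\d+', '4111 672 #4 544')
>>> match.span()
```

The lookaround is zero-width — it requires the adjacent text to match without consuming it, so the asserted text isn't part of the match.
The match spans [10:11] → '4'.

(10, 11)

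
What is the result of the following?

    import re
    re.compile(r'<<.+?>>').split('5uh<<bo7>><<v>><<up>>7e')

['5uh', '', '', '7e']

With the lazy modifier that quantifier settles for the fewest repetitions that let the rest of the pattern succeed (the atoms after it are unaffected and can still be greedy).
Matches to split on: at [3:10] → '<<bo7>>'; at [10:15] → '<<v>>'; at [15:21] → '<<up>>'.
Each match becomes a cut point; 4 segments remain.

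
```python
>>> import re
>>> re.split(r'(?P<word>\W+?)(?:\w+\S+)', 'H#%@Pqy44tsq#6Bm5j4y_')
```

['H', '#%@', '']

Pattern: one or more of a non-word character (lazy) (captured as 'word'); then one or more of a word character, then one or more of a non-whitespace character (non-capturing group).
Matches to split on: at [1:21] → '#%@Pqy44tsq#6Bm5j4y_'.
`re.split` interleaves the captured-group text with the surrounding fragments.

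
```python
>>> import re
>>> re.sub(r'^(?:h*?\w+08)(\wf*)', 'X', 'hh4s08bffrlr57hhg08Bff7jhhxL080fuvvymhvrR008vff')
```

This matches anchored at the start of the string; then zero or more of the literal 'h' (lazy), then one or more of a word character, then the literal '08' (non-capturing group); then a word character, then zero or more of the literal 'f' (captured).
Matches: at [0:47] → 'hh4s08bffrlr57hhg08Bff7jhhxL080fuvvymhvrR008vff'.
`sub` substitutes 'X' at each match site.

'X'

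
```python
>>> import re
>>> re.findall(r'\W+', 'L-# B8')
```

Pattern: one or more of a non-word character.
Walking the string: at [1:4] → '-# '.
With no groups in the pattern, `findall` gives back each whole match — 1 here.

['-# ']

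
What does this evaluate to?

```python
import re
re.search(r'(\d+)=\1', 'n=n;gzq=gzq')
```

`\1` is not a pattern — it's the concrete string captured by group 1, re-applied verbatim.
Here nothing in the string fits, so the call returns None.

None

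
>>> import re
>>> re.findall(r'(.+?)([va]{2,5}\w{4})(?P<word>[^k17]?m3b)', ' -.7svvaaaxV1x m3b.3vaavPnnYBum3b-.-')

[(' -.7s', 'vvaaaxV1x', ' m3b')]

With the lazy modifier that quantifier settles for the fewest repetitions that let the rest of the pattern succeed (the atoms after it are unaffected and can still be greedy).
With 3 capturing groups, `findall` returns a 3-tuple per match.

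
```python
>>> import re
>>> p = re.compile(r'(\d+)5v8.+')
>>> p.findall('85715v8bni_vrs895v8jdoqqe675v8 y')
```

['8571']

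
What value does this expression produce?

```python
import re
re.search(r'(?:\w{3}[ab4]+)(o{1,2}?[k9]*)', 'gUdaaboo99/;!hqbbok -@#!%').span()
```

Pattern: exactly 3 of a word character, then one or more of one of [ab4] (non-capturing group); then 1 to 2 of a literal 'o' (lazy), then zero or more of one of [k9] (captured).
A `+?`/`*?`/`{m,n}?` starts at its minimum and grows only as far as needed for what follows to match.
`re.search` scans for the first position where the pattern succeeds.
The match spans [0:7] → 'gUdaabo'.
Captured: group 1 = 'o'.

(0, 7)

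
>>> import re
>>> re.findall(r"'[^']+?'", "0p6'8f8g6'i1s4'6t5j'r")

["'8f8g6'", "'6t5j'"]

Matches: at [3:10] → "'8f8g6'"; at [14:20] → "'6t5j'".
With no groups in the pattern, `findall` gives back each whole match — 2 here.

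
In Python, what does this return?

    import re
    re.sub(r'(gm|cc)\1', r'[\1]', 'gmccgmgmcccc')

'gmcc[gm][cc]'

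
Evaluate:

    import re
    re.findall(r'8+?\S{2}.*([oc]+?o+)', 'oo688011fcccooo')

['oo']

Pattern: one or more of a literal '8' (lazy), then exactly 2 of a non-whitespace character, then zero or more of any character; then one or more of one of [oc] (lazy), then one or more of the literal 'o' (captured).
Matches: at [3:15] match '88011fcccooo', group 1 = 'oo'.
One capturing group, so `findall` returns just the captured substring from the one match — 1 in all.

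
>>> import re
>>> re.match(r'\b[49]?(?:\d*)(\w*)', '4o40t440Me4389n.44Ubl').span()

(0, 15)

This matches a word boundary (`\b`, zero-width); then optionally one of [49]; then zero or more of a digit (non-capturing group); then zero or more of a word character (captured).
`match` is anchored at position 0; if the pattern doesn't fit there, it returns None.
The match spans [0:15] → '4o40t440Me4389n'.
Captured: group 1 = 'o40t440Me4389n'.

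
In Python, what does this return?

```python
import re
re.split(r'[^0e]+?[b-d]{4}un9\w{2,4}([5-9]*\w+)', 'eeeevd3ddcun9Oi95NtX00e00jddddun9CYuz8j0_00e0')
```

['eeeevd3ddcun9Oi95NtX00e00', '8j0_00e0', '']

This matches one or more of any character except [0e] (lazy); then exactly 4 of a character in [b-d], then the literal 'un9', then 2 to 4 of a word character; then zero or more of a character in [5-9], then one or more of a word character (captured).
With a capturing group present, the delimiter's captured portion is kept in the result list.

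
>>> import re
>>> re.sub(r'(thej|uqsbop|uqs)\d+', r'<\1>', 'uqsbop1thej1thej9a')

'<uqsbop><thej><thej>a'

Matches: at [0:7] → 'uqsbop1'; at [7:12] → 'thej1'; at [12:17] → 'thej9'.
The replacement refers to a captured group, so each match is rewritten using its own captured text.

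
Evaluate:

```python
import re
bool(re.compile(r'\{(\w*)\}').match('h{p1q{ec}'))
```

False

`match` is anchored at position 0; if the pattern doesn't fit there, it returns None.
Here the string doesn't start with a match, so the call returns None, and `bool(None)` is False.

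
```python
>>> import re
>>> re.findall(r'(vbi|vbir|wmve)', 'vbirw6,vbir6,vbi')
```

['vbi', 'vbi', 'vbi']

Alternation tries branches left to right and keeps the first one that lets the overall match succeed at that position.
With a single group, `findall` returns only what that group captured — 3 items.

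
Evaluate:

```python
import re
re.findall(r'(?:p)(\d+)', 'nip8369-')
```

['8369']

Pattern: a literal 'p' (non-capturing group); then one or more of a digit (captured).
Walking the string: at [2:7] match 'p8369', group 1 = '8369'.
With a single group, `findall` returns only what that group captured — 1 item.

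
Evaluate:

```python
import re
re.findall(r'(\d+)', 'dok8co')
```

['8']

The pattern matches one or more of a digit (captured).
Scanning left to right: at [3:4] match '8', group 1 = '8'.
Because there's exactly one group, `findall` drops the full match and keeps group 1 from the one hit.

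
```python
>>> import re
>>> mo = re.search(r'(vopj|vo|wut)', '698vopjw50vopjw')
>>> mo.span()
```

(3, 7)

Alternation isn't longest-match — the leftmost alternative that fits at this position is chosen.
The match spans [3:7] → 'vopj'.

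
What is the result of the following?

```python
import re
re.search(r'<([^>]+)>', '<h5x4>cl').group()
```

'<h5x4>'

`search` walks the string left to right and returns the first match it finds.
The match spans [0:6] → '<h5x4>'.
Captured: group 1 = 'h5x4'.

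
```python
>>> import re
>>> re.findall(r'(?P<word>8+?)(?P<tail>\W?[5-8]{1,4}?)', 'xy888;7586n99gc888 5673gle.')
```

With the lazy modifier that quantifier settles for the fewest repetitions that let the rest of the pattern succeed (the atoms after it are unaffected and can still be greedy).
With 2 capturing groups, `findall` returns a 2-tuple per match.

[('8', '8'), ('8', ';7'), ('8', '6'), ('8', '8'), ('8', ' 5')]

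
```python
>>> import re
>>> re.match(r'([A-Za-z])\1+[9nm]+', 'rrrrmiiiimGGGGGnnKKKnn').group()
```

'rrrrm'

`match` is anchored at position 0; if the pattern doesn't fit there, it returns None.
The match spans [0:5] → 'rrrrm'.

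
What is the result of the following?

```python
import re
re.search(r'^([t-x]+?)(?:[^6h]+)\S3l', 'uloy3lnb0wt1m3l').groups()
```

('u',)

The match spans [0:15] → 'uloy3lnb0wt1m3l'.
Captured: group 1 = 'u'.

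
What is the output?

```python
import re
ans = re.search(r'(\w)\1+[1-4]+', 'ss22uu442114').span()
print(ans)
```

(0, 4)

After group 1 captures some text, `\1` only succeeds where that same text appears again.
Unlike `match`, `search` isn't anchored — it looks for the pattern anywhere in the string.
The match spans [0:4] → 'ss22'.
Captured: group 1 = 's'.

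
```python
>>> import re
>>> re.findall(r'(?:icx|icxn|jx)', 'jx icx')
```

['jx', 'icx']

Scanning left to right: at [0:2] → 'jx'; at [3:6] → 'icx'.
`findall` yields the raw match text (2 of them) because the pattern has no groups.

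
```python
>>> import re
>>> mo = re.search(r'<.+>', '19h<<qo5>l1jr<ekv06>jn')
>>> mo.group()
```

The match spans [3:20] → '<<qo5>l1jr<ekv06>'.

'<<qo5>l1jr<ekv06>'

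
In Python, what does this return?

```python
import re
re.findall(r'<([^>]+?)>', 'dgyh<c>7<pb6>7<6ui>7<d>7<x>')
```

Walking the string: at [4:7] match '<c>', group 1 = 'c'; at [8:13] match '<pb6>', group 1 = 'pb6'; at [14:19] match '<6ui>', group 1 = '6ui'; at [20:23] match '<d>', group 1 = 'd'; at [24:27] match '<x>', group 1 = 'x'.
`findall` collects group 1 from each match (5 total).

['c', 'pb6', '6ui', 'd', 'x']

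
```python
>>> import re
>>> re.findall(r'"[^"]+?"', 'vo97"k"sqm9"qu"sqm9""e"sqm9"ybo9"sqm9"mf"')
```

No capturing groups, so `findall` returns the 5 full match strings.

['"k"', '"qu"', '"e"', '"ybo9"', '"mf"']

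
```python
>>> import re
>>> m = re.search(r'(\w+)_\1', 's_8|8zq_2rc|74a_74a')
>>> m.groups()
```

('74a',)

`\1` has to match the exact text group 1 already captured.
`re.search` tries every starting position until one works.
The match spans [12:19] → '74a_74a'.
Captured: group 1 = '74a'.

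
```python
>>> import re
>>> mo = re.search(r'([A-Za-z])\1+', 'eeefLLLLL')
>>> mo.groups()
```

('e',)

The match spans [0:3] → 'eee'.
Captured: group 1 = 'e'.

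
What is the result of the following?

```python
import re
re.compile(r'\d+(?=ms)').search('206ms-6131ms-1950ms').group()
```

'206'

The positive lookaround only admits positions where the adjacent text matches; those characters stay outside the span.
The match spans [0:3] → '206'.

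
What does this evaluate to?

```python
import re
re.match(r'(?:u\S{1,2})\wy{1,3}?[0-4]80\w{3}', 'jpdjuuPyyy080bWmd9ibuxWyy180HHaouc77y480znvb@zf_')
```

With `match`, the pattern is implicitly anchored at the beginning.
Here the pattern fails at index 0, so the call returns None.

None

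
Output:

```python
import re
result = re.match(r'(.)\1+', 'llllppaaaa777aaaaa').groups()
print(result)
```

('l',)

After group 1 captures some text, `\1` only succeeds where that same text appears again.
`re.match` won't scan ahead — the pattern has to work from the very first character.
The match spans [0:4] → 'llll'.
Captured: group 1 = 'l'.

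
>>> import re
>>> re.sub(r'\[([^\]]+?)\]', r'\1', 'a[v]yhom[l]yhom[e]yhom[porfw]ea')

'avyhomlyhomeyhomporfwea'

Matches: at [1:4] → '[v]'; at [8:11] → '[l]'; at [15:18] → '[e]'; at [22:29] → '[porfw]'.
`\1` in the replacement pulls in group 1's text for each match.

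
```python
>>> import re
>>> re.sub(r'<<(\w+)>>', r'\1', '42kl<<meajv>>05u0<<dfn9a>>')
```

Matches: at [4:13] → '<<meajv>>'; at [17:26] → '<<dfn9a>>'.
The replacement refers to a captured group, so each match is rewritten using its own captured text.

'42klmeajv05u0dfn9a'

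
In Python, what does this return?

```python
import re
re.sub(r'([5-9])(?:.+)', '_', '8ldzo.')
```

The pattern matches a character in [5-9] (captured); then one or more of any character (non-capturing group).
Matches: at [0:6] → '8ldzo.'.
Each match is replaced by '_'.

'_'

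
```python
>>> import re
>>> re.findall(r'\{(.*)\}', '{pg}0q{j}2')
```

['pg}0q{j']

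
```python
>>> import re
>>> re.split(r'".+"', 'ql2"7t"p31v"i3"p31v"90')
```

Each match becomes a cut point; 2 segments remain.

['ql2', '90']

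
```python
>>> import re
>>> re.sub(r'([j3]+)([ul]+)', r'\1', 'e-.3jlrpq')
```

The pattern matches one or more of one of [j3] (captured); then one or more of one of [ul] (captured).
Each match is replaced using the text its own group 1 captured.

'e-.3jrpq'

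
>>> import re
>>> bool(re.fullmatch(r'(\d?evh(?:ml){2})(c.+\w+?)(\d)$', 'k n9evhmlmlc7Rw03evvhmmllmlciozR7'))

This matches optionally a digit, then the literal 'evh', then the literal 'ml' repeated 2 times (captured); then the literal 'c', then one or more of any character, then one or more of a word character (lazy) (captured); then a digit (captured); then anchored at the end.
`re.fullmatch` is like wrapping the pattern in `^…$` (in single-line mode).
Here the pattern can't cover the whole string, so the call returns None, and `bool(None)` is False.

False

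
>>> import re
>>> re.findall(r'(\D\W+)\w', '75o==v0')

['o==']

Because there's exactly one group, `findall` drops the full match and keeps group 1 from the one hit.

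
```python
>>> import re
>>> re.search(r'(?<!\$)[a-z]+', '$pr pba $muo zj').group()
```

A negative assertion filters positions out without eating any characters.
`re.search` tries every starting position until one works.
The match spans [2:3] → 'r'.

'r'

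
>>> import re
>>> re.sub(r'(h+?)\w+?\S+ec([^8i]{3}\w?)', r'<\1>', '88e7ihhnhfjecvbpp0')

Pattern: one or more of a literal 'h' (lazy) (captured); then one or more of a word character (lazy), then one or more of a non-whitespace character, then the literal 'ec'; then exactly 3 of any character except [8i], then optionally a word character (captured).
Lazy quantifiers expand one character at a time until the remainder of the pattern can match.
Matches: at [5:17] → 'hhnhfjecvbpp'.
`\1` in the replacement pulls in group 1's text for each match.

'88e7i<h>0'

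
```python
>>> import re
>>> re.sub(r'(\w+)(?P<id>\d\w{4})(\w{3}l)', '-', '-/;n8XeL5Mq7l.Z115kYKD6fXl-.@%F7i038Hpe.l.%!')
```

'-/;-.--.@%F7i038Hpe.l.%!'

This matches one or more of a word character (captured); then a digit, then exactly 4 of a word character (captured as 'id'); then exactly 3 of a word character, then a literal 'l' (captured).
Matches: at [3:13] → 'n8XeL5Mq7l'; at [14:26] → 'Z115kYKD6fXl'.
`sub` substitutes '-' at each match site.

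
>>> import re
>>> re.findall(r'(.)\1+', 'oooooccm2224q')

`\1` has to match the exact text group 1 already captured.
Walking the string: at [0:5] match 'ooooo', group 1 = 'o'; at [5:7] match 'cc', group 1 = 'c'; at [8:11] match '222', group 1 = '2'.
With a single group, `findall` returns only what that group captured — 3 items.

['o', 'c', '2']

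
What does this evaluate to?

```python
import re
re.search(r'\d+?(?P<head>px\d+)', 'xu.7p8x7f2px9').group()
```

'2px9'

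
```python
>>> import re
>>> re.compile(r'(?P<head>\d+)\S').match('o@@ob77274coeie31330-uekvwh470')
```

None

`match` is anchored at position 0; if the pattern doesn't fit there, it returns None.
Here the pattern fails at index 0, so the call returns None.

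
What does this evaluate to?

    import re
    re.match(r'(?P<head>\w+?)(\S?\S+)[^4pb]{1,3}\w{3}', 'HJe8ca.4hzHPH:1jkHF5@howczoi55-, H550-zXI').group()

'HJe8ca.4hzHPH:1jkHF5@howczoi55-, H550'

This matches one or more of a word character (lazy) (captured as 'head'); then optionally a non-whitespace character, then one or more of a non-whitespace character (captured); then 1 to 3 of any character except [4pb], then exactly 3 of a word character.
With `match`, the pattern is implicitly anchored at the beginning.
The match spans [0:37] → 'HJe8ca.4hzHPH:1jkHF5@howczoi55-, H550'.
Captured: group 1 = 'H', group 2 = 'Je8ca.4hzHPH:1jkHF5@howczoi55-,'.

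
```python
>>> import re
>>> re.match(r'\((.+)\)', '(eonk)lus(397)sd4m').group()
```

'(eonk)lus(397)'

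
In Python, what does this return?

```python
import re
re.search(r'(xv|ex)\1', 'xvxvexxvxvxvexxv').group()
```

'xvxv'

A backreference is literal: `\1` must see the identical characters the first group matched.
`re.search` scans for the first position where the pattern succeeds.
The match spans [0:4] → 'xvxv'.
Captured: group 1 = 'xv'.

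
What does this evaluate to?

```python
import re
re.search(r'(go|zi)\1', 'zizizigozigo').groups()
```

('zi',)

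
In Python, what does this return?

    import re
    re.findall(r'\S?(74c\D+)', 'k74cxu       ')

['74cxu       ']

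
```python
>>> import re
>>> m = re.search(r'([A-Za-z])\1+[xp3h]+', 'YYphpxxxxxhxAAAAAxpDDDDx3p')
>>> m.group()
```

After group 1 captures some text, `\1` only succeeds where that same text appears again.
The match spans [0:12] → 'YYphpxxxxxhx'.

'YYphpxxxxxhx'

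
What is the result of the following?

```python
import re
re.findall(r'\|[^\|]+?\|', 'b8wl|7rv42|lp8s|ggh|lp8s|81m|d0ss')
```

['|7rv42|', '|ggh|', '|81m|']

Walking the string: at [4:11] → '|7rv42|'; at [15:20] → '|ggh|'; at [24:29] → '|81m|'.
`findall` yields the raw match text (3 of them) because the pattern has no groups.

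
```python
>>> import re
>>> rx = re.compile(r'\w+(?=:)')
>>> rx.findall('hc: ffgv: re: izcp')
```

Because the assertion is zero-width, the text it checks is not consumed and won't appear in the result.
Walking the string: at [0:2] → 'hc'; at [4:8] → 'ffgv'; at [10:12] → 're'.
Since nothing is captured, `findall` lists the 3 matched substrings directly.

['hc', 'ffgv', 're']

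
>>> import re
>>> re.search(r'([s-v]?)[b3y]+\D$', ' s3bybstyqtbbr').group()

The pattern matches optionally a character in [s-v] (captured); then one or more of one of [b3y], then a non-digit; then anchored at the end.
`search` walks the string left to right and returns the first match it finds.
The match spans [10:14] → 'tbbr'.
Captured: group 1 = 't'.

'tbbr'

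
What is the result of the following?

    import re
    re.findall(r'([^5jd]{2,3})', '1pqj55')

This matches 2 to 3 of any character except [5jd] (captured).
Walking the string: at [0:3] match '1pq', group 1 = '1pq'.
One capturing group, so `findall` returns just the captured substring from the one match — 1 in all.

['1pq']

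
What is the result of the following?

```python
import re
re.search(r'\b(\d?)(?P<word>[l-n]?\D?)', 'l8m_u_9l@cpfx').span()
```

(0, 1)

This matches a word boundary (`\b`, zero-width); then optionally a digit (captured); then optionally a character in [l-n], then optionally a non-digit (captured as 'word').
Unlike `match`, `search` isn't anchored — it looks for the pattern anywhere in the string.
The match spans [0:1] → 'l'.
Captured: group 1 = '', group 2 = 'l'.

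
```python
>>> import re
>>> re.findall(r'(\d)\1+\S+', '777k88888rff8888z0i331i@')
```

The backreference `\1` re-matches whatever the first group consumed, character for character.
Matches: at [0:24] match '777k88888rff8888z0i331i@', group 1 = '7'.
Because there's exactly one group, `findall` drops the full match and keeps group 1 from the one hit.

['7']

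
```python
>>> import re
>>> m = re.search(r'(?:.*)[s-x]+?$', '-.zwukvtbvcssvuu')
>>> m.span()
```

(0, 16)

The pattern matches zero or more of any character (non-capturing group); then one or more of a character in [s-x] (lazy); then anchored at the end.
`search` walks the string left to right and returns the first match it finds.
The match spans [0:16] → '-.zwukvtbvcssvuu'.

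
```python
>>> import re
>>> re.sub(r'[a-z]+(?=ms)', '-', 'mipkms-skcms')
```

'-ms--ms'

The positive lookaround only admits positions where the adjacent text matches; those characters stay outside the span.
Matches: at [0:4] → 'mipk'; at [7:10] → 'skc'.
`sub` substitutes '-' at each match site.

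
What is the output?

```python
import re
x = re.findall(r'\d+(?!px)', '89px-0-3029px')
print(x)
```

['8', '0', '302']

Because the assertion is negative and zero-width, positions next to the forbidden text are skipped.
`findall` yields the raw match text (3 of them) because the pattern has no groups.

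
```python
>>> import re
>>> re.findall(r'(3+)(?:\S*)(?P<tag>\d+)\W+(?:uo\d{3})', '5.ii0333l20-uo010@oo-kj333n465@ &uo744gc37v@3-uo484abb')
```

[('333', '5'), ('3', '3')]

Pattern: one or more of a literal '3' (captured); then zero or more of a non-whitespace character (non-capturing group); then one or more of a digit (captured as 'tag'); then one or more of a non-word character; then the literal 'uo', then exactly 3 of a digit (non-capturing group).
Scanning left to right: at [5:38] match '333l20-uo010@oo-kj333n465@ &uo744', groups = ('333', '5'); at [40:51] match '37v@3-uo484', groups = ('3', '3').
With 2 capturing groups, `findall` returns a 2-tuple per match.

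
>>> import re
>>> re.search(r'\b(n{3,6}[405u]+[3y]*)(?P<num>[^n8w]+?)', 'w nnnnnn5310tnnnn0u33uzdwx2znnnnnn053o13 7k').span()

A `+?`/`*?`/`{m,n}?` starts at its minimum and grows only as far as needed for what follows to match.
The match spans [2:11] → 'nnnnnn531'.

(2, 11)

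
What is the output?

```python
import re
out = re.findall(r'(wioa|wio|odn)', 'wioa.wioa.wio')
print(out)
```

['wioa', 'wioa', 'wio']

The regex engine tests alternatives in the order written; an earlier branch that matches wins even if a later one would match more.
Matches: at [0:4] match 'wioa', group 1 = 'wioa'; at [5:9] match 'wioa', group 1 = 'wioa'; at [10:13] match 'wio', group 1 = 'wio'.
`findall` collects group 1 from each match (3 total).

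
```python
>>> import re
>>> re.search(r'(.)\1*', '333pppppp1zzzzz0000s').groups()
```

After group 1 captures some text, `\1` only succeeds where that same text appears again.
Unlike `match`, `search` isn't anchored — it looks for the pattern anywhere in the string.
The match spans [0:3] → '333'.
Captured: group 1 = '3'.

('3',)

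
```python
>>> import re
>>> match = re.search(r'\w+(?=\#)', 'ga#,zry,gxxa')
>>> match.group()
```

'ga'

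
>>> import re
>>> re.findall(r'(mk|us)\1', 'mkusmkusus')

['us']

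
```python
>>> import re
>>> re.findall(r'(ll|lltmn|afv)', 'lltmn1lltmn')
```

`|` is ordered: at each position the engine commits to the first alternative that works.
Matches: at [0:2] match 'll', group 1 = 'll'; at [6:8] match 'll', group 1 = 'll'.
`findall` collects group 1 from each match (2 total).

['ll', 'll']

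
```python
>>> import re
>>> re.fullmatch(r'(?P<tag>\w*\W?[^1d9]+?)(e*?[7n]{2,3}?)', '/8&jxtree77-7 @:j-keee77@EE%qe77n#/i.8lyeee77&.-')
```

None

Pattern: zero or more of a word character, then optionally a non-word character, then one or more of any character except [1d9] (lazy) (captured as 'tag'); then zero or more of a literal 'e' (lazy), then 2 to 3 of one of [7n] (lazy) (captured).
`fullmatch` succeeds only if the pattern covers the string from start to end.
Here there's no way to consume every character, so the call returns None.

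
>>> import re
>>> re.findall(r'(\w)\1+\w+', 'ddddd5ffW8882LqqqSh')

['d']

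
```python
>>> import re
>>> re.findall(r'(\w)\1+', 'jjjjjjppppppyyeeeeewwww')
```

`\1` has to match the exact text group 1 already captured.
Scanning left to right: at [0:6] match 'jjjjjj', group 1 = 'j'; at [6:12] match 'pppppp', group 1 = 'p'; at [12:14] match 'yy', group 1 = 'y'; at [14:19] match 'eeeee', group 1 = 'e'; at [19:23] match 'wwww', group 1 = 'w'.
Because there's exactly one group, `findall` drops the full match and keeps group 1 from each hit.

['j', 'p', 'y', 'e', 'w']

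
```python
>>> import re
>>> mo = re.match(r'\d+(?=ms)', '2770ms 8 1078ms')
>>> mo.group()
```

Lookahead/lookbehind check context without consuming it, so the matched span excludes the asserted characters.
`match` is anchored at position 0; if the pattern doesn't fit there, it returns None.
The match spans [0:4] → '2770'.

'2770'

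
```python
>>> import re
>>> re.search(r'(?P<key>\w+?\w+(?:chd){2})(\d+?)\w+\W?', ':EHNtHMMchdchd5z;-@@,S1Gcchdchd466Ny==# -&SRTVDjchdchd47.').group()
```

The match spans [1:17] → 'EHNtHMMchdchd5z;'.

'EHNtHMMchdchd5z;'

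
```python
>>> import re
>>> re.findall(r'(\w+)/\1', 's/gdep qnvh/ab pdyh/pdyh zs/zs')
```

`\1` is not a pattern — it's the concrete string captured by group 1, re-applied verbatim.
Scanning left to right: at [15:24] match 'pdyh/pdyh', group 1 = 'pdyh'; at [25:30] match 'zs/zs', group 1 = 'zs'.
`findall` collects group 1 from each match (2 total).

['pdyh', 'zs']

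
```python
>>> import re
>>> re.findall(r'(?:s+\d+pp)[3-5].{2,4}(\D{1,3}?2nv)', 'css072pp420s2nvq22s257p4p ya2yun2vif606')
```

With a single group, `findall` returns only what that group captured — 1 item.

['s2nv']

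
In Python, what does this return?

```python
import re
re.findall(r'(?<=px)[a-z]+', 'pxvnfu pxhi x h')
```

['vnfu', 'hi']

The lookaround is zero-width — it requires the adjacent text to match without consuming it, so the asserted text isn't part of the match.
Matches: at [2:6] → 'vnfu'; at [9:11] → 'hi'.
With no groups in the pattern, `findall` gives back each whole match — 2 here.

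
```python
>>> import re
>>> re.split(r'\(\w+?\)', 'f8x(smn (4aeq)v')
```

['f8x(smn ', 'v']

Each match becomes a cut point; 2 segments remain.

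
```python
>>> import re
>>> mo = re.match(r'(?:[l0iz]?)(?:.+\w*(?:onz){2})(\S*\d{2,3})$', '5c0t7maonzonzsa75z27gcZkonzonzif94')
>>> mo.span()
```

This matches optionally one of [l0iz] (non-capturing group); then one or more of any character, then zero or more of a word character, then the literal 'onz' repeated 2 times (non-capturing group); then zero or more of a non-whitespace character, then 2 to 3 of a digit (captured); then anchored at the end.
`re.match` won't scan ahead — the pattern has to work from the very first character.
The match spans [0:34] → '5c0t7maonzonzsa75z27gcZkonzonzif94'.
Captured: group 1 = 'if94'.

(0, 34)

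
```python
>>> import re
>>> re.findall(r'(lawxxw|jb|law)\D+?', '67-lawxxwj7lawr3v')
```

The regex engine tests alternatives in the order written; an earlier branch that matches wins even if a later one would match more.
Scanning left to right: at [3:10] match 'lawxxwj', group 1 = 'lawxxw'; at [11:15] match 'lawr', group 1 = 'law'.
Because there's exactly one group, `findall` drops the full match and keeps group 1 from each hit.

['lawxxw', 'law']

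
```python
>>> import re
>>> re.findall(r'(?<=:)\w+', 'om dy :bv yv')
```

The `(?=…)`/`(?<=…)` assertion just peeks at neighbouring text; it doesn't advance the match position.
Matches: at [7:9] → 'bv'.
Since nothing is captured, `findall` lists the 1 matched substring directly.

['bv']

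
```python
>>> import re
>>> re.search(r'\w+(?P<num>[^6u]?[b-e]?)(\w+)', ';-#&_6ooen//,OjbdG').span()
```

This matches one or more of a word character; then optionally any character except [6u], then optionally a character in [b-e] (captured as 'num'); then one or more of a word character (captured).
Unlike `match`, `search` isn't anchored — it looks for the pattern anywhere in the string.
The match spans [4:10] → '_6ooen'.
Captured: group 1 = '', group 2 = 'n'.

(4, 10)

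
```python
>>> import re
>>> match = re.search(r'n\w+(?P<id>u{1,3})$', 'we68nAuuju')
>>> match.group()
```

'nAuuju'

This matches a literal 'n', then one or more of a word character; then 1 to 3 of a literal 'u' (captured as 'id'); then anchored at the end.
`search` walks the string left to right and returns the first match it finds.
The match spans [4:10] → 'nAuuju'.
Captured: group 1 = 'u'.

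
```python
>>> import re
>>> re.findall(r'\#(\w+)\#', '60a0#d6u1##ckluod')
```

['d6u1']

`findall` collects group 1 from the one match (1 total).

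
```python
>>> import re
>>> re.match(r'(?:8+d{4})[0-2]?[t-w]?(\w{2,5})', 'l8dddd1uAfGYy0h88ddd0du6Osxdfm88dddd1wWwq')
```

None

`match` is anchored at position 0; if the pattern doesn't fit there, it returns None.
Here position 0 doesn't satisfy it, so the call returns None.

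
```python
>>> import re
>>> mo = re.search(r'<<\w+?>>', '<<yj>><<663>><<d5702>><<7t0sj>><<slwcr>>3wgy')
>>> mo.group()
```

'<<yj>>'

`search` walks the string left to right and returns the first match it finds.
The match spans [0:6] → '<<yj>>'.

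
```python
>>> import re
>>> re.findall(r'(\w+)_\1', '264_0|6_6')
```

['6']

`\1` has to match the exact text group 1 already captured.
One capturing group, so `findall` returns just the captured substring from the one match — 1 in all.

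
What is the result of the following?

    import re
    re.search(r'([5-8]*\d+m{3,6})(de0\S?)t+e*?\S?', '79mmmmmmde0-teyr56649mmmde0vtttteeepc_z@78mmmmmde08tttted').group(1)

The match spans [0:14] → '79mmmmmmde0-te'.
Captured: group 1 = '79mmmmmm', group 2 = 'de0-'.

'79mmmmmm'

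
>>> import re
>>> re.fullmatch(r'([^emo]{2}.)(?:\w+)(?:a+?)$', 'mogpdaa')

None

For `fullmatch`, every character of the input must be accounted for by the pattern.
Here there's no way to consume every character, so the call returns None.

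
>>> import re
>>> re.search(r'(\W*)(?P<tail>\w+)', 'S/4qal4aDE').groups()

The match spans [0:1] → 'S'.
Captured: group 1 = '', group 2 = 'S'.

('', 'S')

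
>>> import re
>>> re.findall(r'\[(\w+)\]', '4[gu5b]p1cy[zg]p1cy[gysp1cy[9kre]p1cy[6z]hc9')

Matches: at [1:7] match '[gu5b]', group 1 = 'gu5b'; at [11:15] match '[zg]', group 1 = 'zg'; at [27:33] match '[9kre]', group 1 = '9kre'; at [37:41] match '[6z]', group 1 = '6z'.
One capturing group, so `findall` returns just the captured substring from each match — 4 in all.

['gu5b', 'zg', '9kre', '6z']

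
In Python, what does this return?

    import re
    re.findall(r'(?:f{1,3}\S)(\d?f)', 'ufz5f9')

Pattern: 1 to 3 of the literal 'f', then a non-whitespace character (non-capturing group); then optionally a digit, then a literal 'f' (captured).
`findall` collects group 1 from the one match (1 total).

['5f']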